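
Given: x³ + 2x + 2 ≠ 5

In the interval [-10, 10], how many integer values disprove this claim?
Counterexamples in [-10, 10]: {1}.

Counting them gives 1 values.

Answer: 1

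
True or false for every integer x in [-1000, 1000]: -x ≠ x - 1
Track d = LHS − RHS over the integers in [-1000, 1000]. Equality would need d = 0, but d changes sign only between consecutive integers, jumping over 0:
x = 0: LHS = -0 = 0, RHS = 0 - 1 = -1; 0 ≠ -1 — holds  (d = 1)
x = 1: RHS = 1 - 1 = 0; -1 ≠ 0 — holds  (d = -1)
Away from these crossings d keeps a constant sign, and checking every integer in [-1000, 1000] confirms d ≠ 0 throughout. Hence the two sides are never equal, so the relation holds for every integer in [-1000, 1000].

No counterexample exists.

Answer: True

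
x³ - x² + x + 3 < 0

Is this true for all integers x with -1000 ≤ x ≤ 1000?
The claim fails at x = 0:
x = 0: LHS = 0³ - 0² + 0 + 3 = 3; 3 < 0 — FAILS

Because a single integer refutes it, the statement is false.

Answer: False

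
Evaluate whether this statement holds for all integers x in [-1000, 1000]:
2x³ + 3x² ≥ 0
The claim fails at x = -2:
x = -2: LHS = 2·(-2)³ + 3·(-2)² = -4; -4 ≥ 0 — FAILS

Because a single integer refutes it, the statement is false.

Answer: False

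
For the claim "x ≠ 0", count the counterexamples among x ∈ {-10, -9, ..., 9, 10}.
Counterexamples in [-10, 10]: {0}.

Counting them gives 1 values.

Answer: 1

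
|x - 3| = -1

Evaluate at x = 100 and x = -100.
x = 100: LHS = |100 - 3| = |97| = 97; 97 = -1 — FAILS
x = -100: LHS = |(-100) - 3| = |-103| = 103; 103 = -1 — FAILS

Answer: No, fails for both x = 100 and x = -100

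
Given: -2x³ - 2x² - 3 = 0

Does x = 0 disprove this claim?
Substitute x = 0 into the relation:
x = 0: LHS = -2·0³ - 2·0² - 3 = -3; -3 = 0 — FAILS

Since the claim fails at x = 0, this value is a counterexample.

Answer: Yes, x = 0 is a counterexample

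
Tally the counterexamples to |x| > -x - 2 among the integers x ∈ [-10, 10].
Over all integers in [-10, 10], LHS − RHS is smallest at x = 0, where it equals 2:
x = 0: LHS = |0| = 0, RHS = -0 - 2 = -2; 0 > -2 — holds
At the ends of the range:
x = -10: LHS = |-10| = 10, RHS = -(-10) - 2 = 8; 10 > 8 — holds
x = 10: LHS = |10| = 10, RHS = -10 - 2 = -12; 10 > -12 — holds
Hence LHS − RHS is never zero or negative, i.e. LHS > RHS throughout, so the relation holds for every integer in [-10, 10].

No counterexample appears in that range.

Answer: 0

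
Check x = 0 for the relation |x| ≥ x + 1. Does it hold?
x = 0: LHS = |0| = 0, RHS = 0 + 1 = 1; 0 ≥ 1 — FAILS

The relation fails at x = 0, so x = 0 is a counterexample.

Answer: No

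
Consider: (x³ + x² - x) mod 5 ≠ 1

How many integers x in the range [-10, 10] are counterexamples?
Counterexamples in [-10, 10]: {-9, -6, -4, -1, 1, 4, 6, 9}.

Counting them gives 8 values.

Answer: 8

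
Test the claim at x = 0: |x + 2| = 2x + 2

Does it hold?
x = 0: LHS = |0 + 2| = |2| = 2, RHS = 2·0 + 2 = 2; 2 = 2 — holds

The relation is satisfied at x = 0.

Answer: Yes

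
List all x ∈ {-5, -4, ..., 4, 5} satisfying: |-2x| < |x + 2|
Holds for: {0, 1}
Fails for: {-5, -4, -3, -2, -1, 2, 3, 4, 5}

Answer: {0, 1}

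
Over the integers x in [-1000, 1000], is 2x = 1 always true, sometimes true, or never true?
Track d = LHS − RHS over the integers in [-1000, 1000]. Equality would need d = 0, but d changes sign only between consecutive integers, jumping over 0:
x = 0: LHS = 2·0 = 0; 0 = 1 — FAILS  (d = -1)
x = 1: LHS = 2·1 = 2; 2 = 1 — FAILS  (d = 1)
Away from these crossings d keeps a constant sign, and checking every integer in [-1000, 1000] confirms d ≠ 0 throughout. Hence the two sides are never equal, so the claimed relation (=) fails for every integer in [-1000, 1000].

No integer in the range satisfies it.

Answer: Never true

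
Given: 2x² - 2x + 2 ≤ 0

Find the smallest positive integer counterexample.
Testing positive integers:
x = 1: LHS = 2·1² - 2·1 + 2 = 2; 2 ≤ 0 — FAILS  ← smallest positive counterexample

Answer: x = 1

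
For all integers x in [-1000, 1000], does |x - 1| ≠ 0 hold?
The claim fails at x = 1:
x = 1: LHS = |1 - 1| = |0| = 0; 0 ≠ 0 — FAILS

Because a single integer refutes it, the statement is false.

Answer: False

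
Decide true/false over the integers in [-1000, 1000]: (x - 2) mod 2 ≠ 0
The claim fails at x = 0:
x = 0: LHS = (0 - 2) mod 2 = (-2) mod 2 = 0; 0 ≠ 0 — FAILS

Because a single integer refutes it, the statement is false.

Answer: False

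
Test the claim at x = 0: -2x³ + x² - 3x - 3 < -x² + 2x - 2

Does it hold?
x = 0: LHS = -2·0³ + 0² - 3·0 - 3 = -3, RHS = -0² + 2·0 - 2 = -2; -3 < -2 — holds

The relation is satisfied at x = 0.

Answer: Yes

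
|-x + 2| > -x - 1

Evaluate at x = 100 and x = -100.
x = 100: LHS = |-100 + 2| = |-98| = 98, RHS = -100 - 1 = -101; 98 > -101 — holds
x = -100: LHS = |-(-100) + 2| = |102| = 102, RHS = -(-100) - 1 = 99; 102 > 99 — holds

Answer: Yes, holds for both x = 100 and x = -100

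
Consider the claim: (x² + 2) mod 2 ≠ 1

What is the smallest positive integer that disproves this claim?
Testing positive integers:
x = 1: LHS = (1² + 2) mod 2 = 3 mod 2 = 1; 1 ≠ 1 — FAILS  ← smallest positive counterexample

Answer: x = 1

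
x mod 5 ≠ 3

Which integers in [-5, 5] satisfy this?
Holds for: {-5, -4, -3, -1, 0, 1, 2, 4, 5}
Fails for: {-2, 3}

Answer: {-5, -4, -3, -1, 0, 1, 2, 4, 5}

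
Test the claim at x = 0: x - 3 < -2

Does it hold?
x = 0: LHS = 0 - 3 = -3; -3 < -2 — holds

The relation is satisfied at x = 0.

Answer: Yes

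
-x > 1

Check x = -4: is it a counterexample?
Substitute x = -4 into the relation:
x = -4: LHS = -(-4) = 4; 4 > 1 — holds

The claim holds here, so x = -4 is not a counterexample. (A counterexample exists elsewhere, e.g. x = 0.)

Answer: No, x = -4 is not a counterexample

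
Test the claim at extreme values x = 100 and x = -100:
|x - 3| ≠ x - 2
x = 100: LHS = |100 - 3| = |97| = 97, RHS = 100 - 2 = 98; 97 ≠ 98 — holds
x = -100: LHS = |(-100) - 3| = |-103| = 103, RHS = (-100) - 2 = -102; 103 ≠ -102 — holds

Answer: Yes, holds for both x = 100 and x = -100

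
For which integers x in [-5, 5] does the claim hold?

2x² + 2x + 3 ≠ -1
Over all integers in [-5, 5], LHS − RHS is always positive; it is smallest at x = 0, where it equals 4:
x = 0: LHS = 2·0² + 2·0 + 3 = 3; 3 ≠ -1 — holds
At the ends of the range:
x = -5: LHS = 2·(-5)² + 2·(-5) + 3 = 43; 43 ≠ -1 — holds
x = 5: LHS = 2·5² + 2·5 + 3 = 63; 63 ≠ -1 — holds
Hence LHS − RHS is never 0, i.e. the two sides are never equal, so the relation holds for every integer in [-5, 5].

Answer: All integers in [-5, 5]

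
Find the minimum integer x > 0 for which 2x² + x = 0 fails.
Testing positive integers:
x = 1: LHS = 2·1² + 1 = 3; 3 = 0 — FAILS  ← smallest positive counterexample

Answer: x = 1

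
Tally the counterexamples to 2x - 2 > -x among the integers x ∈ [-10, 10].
Counterexamples in [-10, 10]: {-10, -9, -8, -7, -6, -5, -4, -3, -2, -1, 0}.

Counting them gives 11 values.

Answer: 11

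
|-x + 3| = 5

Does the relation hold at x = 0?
x = 0: LHS = |-0 + 3| = |3| = 3; 3 = 5 — FAILS

The relation fails at x = 0, so x = 0 is a counterexample.

Answer: No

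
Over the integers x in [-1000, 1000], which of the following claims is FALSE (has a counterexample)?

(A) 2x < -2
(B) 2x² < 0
(A) x = 0: LHS = 2·0 = 0; 0 < -2 — FAILS
(B) x = 0: LHS = 2·0² = 0; 0 < 0 — FAILS

Answer: Both A and B are false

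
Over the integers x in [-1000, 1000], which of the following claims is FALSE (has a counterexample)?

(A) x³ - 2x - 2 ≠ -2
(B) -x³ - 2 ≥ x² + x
(A) x = 0: LHS = 0³ - 2·0 - 2 = -2; -2 ≠ -2 — FAILS
(B) x = 0: LHS = -0³ - 2 = -2, RHS = 0² + 0 = 0; -2 ≥ 0 — FAILS

Answer: Both A and B are false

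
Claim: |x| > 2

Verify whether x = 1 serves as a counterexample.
Substitute x = 1 into the relation:
x = 1: LHS = |1| = 1; 1 > 2 — FAILS

Since the claim fails at x = 1, this value is a counterexample.

Answer: Yes, x = 1 is a counterexample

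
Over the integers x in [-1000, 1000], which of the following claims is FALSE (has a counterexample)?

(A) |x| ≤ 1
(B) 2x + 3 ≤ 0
(A) x = 2: LHS = |2| = 2; 2 ≤ 1 — FAILS
(B) x = 0: LHS = 2·0 + 3 = 3; 3 ≤ 0 — FAILS

Answer: Both A and B are false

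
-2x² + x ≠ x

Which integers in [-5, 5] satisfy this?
Holds for: {-5, -4, -3, -2, -1, 1, 2, 3, 4, 5}
Fails for: {0}

Answer: {-5, -4, -3, -2, -1, 1, 2, 3, 4, 5}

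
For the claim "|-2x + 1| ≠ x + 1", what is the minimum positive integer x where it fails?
Testing positive integers:
x = 1: LHS = |-2·1 + 1| = |-1| = 1, RHS = 1 + 1 = 2; 1 ≠ 2 — holds
x = 2: LHS = |-2·2 + 1| = |-3| = 3, RHS = 2 + 1 = 3; 3 ≠ 3 — FAILS  ← smallest positive counterexample

Answer: x = 2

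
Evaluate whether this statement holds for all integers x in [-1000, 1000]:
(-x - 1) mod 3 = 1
The claim fails at x = 0:
x = 0: LHS = (-0 - 1) mod 3 = (-1) mod 3 = 2; 2 = 1 — FAILS

Because a single integer refutes it, the statement is false.

Answer: False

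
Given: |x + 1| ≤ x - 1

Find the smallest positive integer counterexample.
Testing positive integers:
x = 1: LHS = |1 + 1| = |2| = 2, RHS = 1 - 1 = 0; 2 ≤ 0 — FAILS  ← smallest positive counterexample

Answer: x = 1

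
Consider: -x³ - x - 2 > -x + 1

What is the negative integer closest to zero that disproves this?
Testing negative integers from -1 downward:
x = -1: LHS = -(-1)³ - (-1) - 2 = 0, RHS = -(-1) + 1 = 2; 0 > 2 — FAILS  ← closest negative counterexample to 0

Answer: x = -1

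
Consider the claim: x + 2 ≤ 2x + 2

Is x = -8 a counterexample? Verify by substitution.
Substitute x = -8 into the relation:
x = -8: LHS = (-8) + 2 = -6, RHS = 2·(-8) + 2 = -14; -6 ≤ -14 — FAILS

Since the claim fails at x = -8, this value is a counterexample.

Answer: Yes, x = -8 is a counterexample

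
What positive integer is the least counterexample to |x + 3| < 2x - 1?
Testing positive integers:
x = 1: LHS = |1 + 3| = |4| = 4, RHS = 2·1 - 1 = 1; 4 < 1 — FAILS  ← smallest positive counterexample

Answer: x = 1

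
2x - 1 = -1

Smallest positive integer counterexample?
Testing positive integers:
x = 1: LHS = 2·1 - 1 = 1; 1 = -1 — FAILS  ← smallest positive counterexample

Answer: x = 1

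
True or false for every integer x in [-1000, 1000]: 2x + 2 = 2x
The claim fails at x = 0:
x = 0: LHS = 2·0 + 2 = 2, RHS = 2·0 = 0; 2 = 0 — FAILS

Because a single integer refutes it, the statement is false.

Answer: False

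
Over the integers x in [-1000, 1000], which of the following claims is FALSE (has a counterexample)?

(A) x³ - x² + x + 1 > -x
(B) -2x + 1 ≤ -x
(A) x = -1: LHS = (-1)³ - (-1)² + (-1) + 1 = -2, RHS = -(-1) = 1; -2 > 1 — FAILS
(B) x = 0: LHS = -2·0 + 1 = 1, RHS = -0 = 0; 1 ≤ 0 — FAILS

Answer: Both A and B are false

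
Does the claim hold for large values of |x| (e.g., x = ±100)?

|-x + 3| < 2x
x = 100: LHS = |-100 + 3| = |-97| = 97, RHS = 2·100 = 200; 97 < 200 — holds
x = -100: LHS = |-(-100) + 3| = |103| = 103, RHS = 2·(-100) = -200; 103 < -200 — FAILS

Answer: Partially: holds for x = 100, fails for x = -100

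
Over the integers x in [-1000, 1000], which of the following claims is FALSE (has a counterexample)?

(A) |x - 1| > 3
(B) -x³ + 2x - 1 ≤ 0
(A) x = 0: LHS = |0 - 1| = |-1| = 1; 1 > 3 — FAILS
(B) x = -2: LHS = -(-2)³ + 2·(-2) - 1 = 3; 3 ≤ 0 — FAILS

Answer: Both A and B are false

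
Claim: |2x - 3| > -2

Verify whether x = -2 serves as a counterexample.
Substitute x = -2 into the relation:
x = -2: LHS = |2·(-2) - 3| = |-7| = 7; 7 > -2 — holds

The relation holds at x = -2, so it is not a counterexample.

Answer: No, x = -2 is not a counterexample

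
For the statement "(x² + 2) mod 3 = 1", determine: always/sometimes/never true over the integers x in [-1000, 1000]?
For a polynomial with integer coefficients, its value mod 3 depends only on x mod 3, so it suffices to check one representative of each residue class, x = 0, 1, 2:
x = 0: LHS = (0² + 2) mod 3 = 2 mod 3 = 2; 2 = 1 — FAILS
x = 1: LHS = (1² + 2) mod 3 = 3 mod 3 = 0; 0 = 1 — FAILS
x = 2: LHS = (2² + 2) mod 3 = 6 mod 3 = 0; 0 = 1 — FAILS
The relation fails in every residue class, so the claimed relation (=) fails for every integer in [-1000, 1000].

No integer in the range satisfies it.

Answer: Never true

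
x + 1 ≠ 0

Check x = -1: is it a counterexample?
Substitute x = -1 into the relation:
x = -1: LHS = (-1) + 1 = 0; 0 ≠ 0 — FAILS

Since the claim fails at x = -1, this value is a counterexample.

Answer: Yes, x = -1 is a counterexample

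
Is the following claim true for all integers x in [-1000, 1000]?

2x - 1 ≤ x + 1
The claim fails at x = 3:
x = 3: LHS = 2·3 - 1 = 5, RHS = 3 + 1 = 4; 5 ≤ 4 — FAILS

Because a single integer refutes it, the statement is false.

Answer: False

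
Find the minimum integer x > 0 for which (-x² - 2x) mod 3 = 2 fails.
Testing positive integers:
x = 1: LHS = (-1² - 2·1) mod 3 = (-3) mod 3 = 0; 0 = 2 — FAILS  ← smallest positive counterexample

Answer: x = 1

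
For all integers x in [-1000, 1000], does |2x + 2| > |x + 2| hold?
The claim fails at x = 0:
x = 0: LHS = |2·0 + 2| = |2| = 2, RHS = |0 + 2| = |2| = 2; 2 > 2 — FAILS

Because a single integer refutes it, the statement is false.

Answer: False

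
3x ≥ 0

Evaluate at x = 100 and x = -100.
x = 100: LHS = 3·100 = 300; 300 ≥ 0 — holds
x = -100: LHS = 3·(-100) = -300; -300 ≥ 0 — FAILS

Answer: Partially: holds for x = 100, fails for x = -100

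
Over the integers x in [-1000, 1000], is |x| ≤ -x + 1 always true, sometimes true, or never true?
Holds at x = 0: LHS = |0| = 0, RHS = -0 + 1 = 1; 0 ≤ 1 — holds
Fails at x = 1: LHS = |1| = 1, RHS = -1 + 1 = 0; 1 ≤ 0 — FAILS
It is satisfied by some integers in the range but not all.

Answer: Sometimes true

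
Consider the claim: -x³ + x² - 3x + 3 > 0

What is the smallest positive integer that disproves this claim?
Testing positive integers:
x = 1: LHS = -1³ + 1² - 3·1 + 3 = 0; 0 > 0 — FAILS  ← smallest positive counterexample

Answer: x = 1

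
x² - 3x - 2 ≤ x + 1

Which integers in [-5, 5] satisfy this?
Holds for: {0, 1, 2, 3, 4}
Fails for: {-5, -4, -3, -2, -1, 5}

Answer: {0, 1, 2, 3, 4}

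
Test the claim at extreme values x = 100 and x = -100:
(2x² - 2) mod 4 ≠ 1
x = 100: LHS = (2·100² - 2) mod 4 = 19998 mod 4 = 2; 2 ≠ 1 — holds
x = -100: LHS = (2·(-100)² - 2) mod 4 = 19998 mod 4 = 2; 2 ≠ 1 — holds

Answer: Yes, holds for both x = 100 and x = -100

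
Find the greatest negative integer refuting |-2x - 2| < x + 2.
Testing negative integers from -1 downward:
x = -1: LHS = |-2·(-1) - 2| = |0| = 0, RHS = (-1) + 2 = 1; 0 < 1 — holds
x = -2: LHS = |-2·(-2) - 2| = |2| = 2, RHS = (-2) + 2 = 0; 2 < 0 — FAILS  ← closest negative counterexample to 0

Answer: x = -2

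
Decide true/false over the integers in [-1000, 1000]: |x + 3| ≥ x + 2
Over all integers in [-1000, 1000], LHS − RHS is smallest at x = 0, where it equals 1:
x = 0: LHS = |0 + 3| = |3| = 3, RHS = 0 + 2 = 2; 3 ≥ 2 — holds
At the ends of the range:
x = -1000: LHS = |(-1000) + 3| = |-997| = 997, RHS = (-1000) + 2 = -998; 997 ≥ -998 — holds
x = 1000: LHS = |1000 + 3| = |1003| = 1003, RHS = 1000 + 2 = 1002; 1003 ≥ 1002 — holds
Hence LHS − RHS is never negative, i.e. LHS ≥ RHS throughout, so the relation holds for every integer in [-1000, 1000].

No counterexample exists.

Answer: True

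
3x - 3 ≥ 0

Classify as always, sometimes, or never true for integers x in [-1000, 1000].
Holds at x = 1: LHS = 3·1 - 3 = 0; 0 ≥ 0 — holds
Fails at x = 0: LHS = 3·0 - 3 = -3; -3 ≥ 0 — FAILS
It is satisfied by some integers in the range but not all.

Answer: Sometimes true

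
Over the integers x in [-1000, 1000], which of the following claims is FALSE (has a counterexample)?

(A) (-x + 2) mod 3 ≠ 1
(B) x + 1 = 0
(A) x = 1: LHS = (-1 + 2) mod 3 = 1 mod 3 = 1; 1 ≠ 1 — FAILS
(B) x = 0: LHS = 0 + 1 = 1; 1 = 0 — FAILS

Answer: Both A and B are false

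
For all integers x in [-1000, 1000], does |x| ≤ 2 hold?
The claim fails at x = 3:
x = 3: LHS = |3| = 3; 3 ≤ 2 — FAILS

Because a single integer refutes it, the statement is false.

Answer: False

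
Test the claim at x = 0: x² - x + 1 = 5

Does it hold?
x = 0: LHS = 0² - 0 + 1 = 1; 1 = 5 — FAILS

The relation fails at x = 0, so x = 0 is a counterexample.

Answer: No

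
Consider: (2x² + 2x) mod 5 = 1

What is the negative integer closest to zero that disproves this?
Testing negative integers from -1 downward:
x = -1: LHS = (2·(-1)² + 2·(-1)) mod 5 = 0 mod 5 = 0; 0 = 1 — FAILS  ← closest negative counterexample to 0

Answer: x = -1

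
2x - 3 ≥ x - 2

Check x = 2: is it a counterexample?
Substitute x = 2 into the relation:
x = 2: LHS = 2·2 - 3 = 1, RHS = 2 - 2 = 0; 1 ≥ 0 — holds

The claim holds here, so x = 2 is not a counterexample. (A counterexample exists elsewhere, e.g. x = 0.)

Answer: No, x = 2 is not a counterexample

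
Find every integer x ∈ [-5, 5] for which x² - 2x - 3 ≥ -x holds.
Holds for: {-5, -4, -3, -2, 3, 4, 5}
Fails for: {-1, 0, 1, 2}

Answer: {-5, -4, -3, -2, 3, 4, 5}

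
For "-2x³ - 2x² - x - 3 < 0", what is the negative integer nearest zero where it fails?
Testing negative integers from -1 downward:
x = -1: LHS = -2·(-1)³ - 2·(-1)² - (-1) - 3 = -2; -2 < 0 — holds
x = -2: LHS = -2·(-2)³ - 2·(-2)² - (-2) - 3 = 7; 7 < 0 — FAILS  ← closest negative counterexample to 0

Answer: x = -2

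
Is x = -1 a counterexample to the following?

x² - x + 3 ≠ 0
Substitute x = -1 into the relation:
x = -1: LHS = (-1)² - (-1) + 3 = 5; 5 ≠ 0 — holds

The relation holds at x = -1, so it is not a counterexample.

Answer: No, x = -1 is not a counterexample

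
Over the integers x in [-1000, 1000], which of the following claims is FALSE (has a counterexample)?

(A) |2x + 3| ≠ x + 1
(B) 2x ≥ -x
(A) Over all integers in [-1000, 1000], LHS − RHS is always positive; it is smallest at x = -1, where it equals 1:
x = -1: LHS = |2·(-1) + 3| = |1| = 1, RHS = (-1) + 1 = 0; 1 ≠ 0 — holds
At the ends of the range:
x = -1000: LHS = |2·(-1000) + 3| = |-1997| = 1997, RHS = (-1000) + 1 = -999; 1997 ≠ -999 — holds
x = 1000: LHS = |2·1000 + 3| = |2003| = 2003, RHS = 1000 + 1 = 1001; 2003 ≠ 1001 — holds
Hence LHS − RHS is never 0, i.e. the two sides are never equal, so the relation holds for every integer in [-1000, 1000].

(B) x = -1: LHS = 2·(-1) = -2, RHS = -(-1) = 1; -2 ≥ 1 — FAILS

Only (B) has a counterexample.

Answer: B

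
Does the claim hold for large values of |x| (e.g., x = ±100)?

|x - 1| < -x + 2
x = 100: LHS = |100 - 1| = |99| = 99, RHS = -100 + 2 = -98; 99 < -98 — FAILS
x = -100: LHS = |(-100) - 1| = |-101| = 101, RHS = -(-100) + 2 = 102; 101 < 102 — holds

Answer: Partially: fails for x = 100, holds for x = -100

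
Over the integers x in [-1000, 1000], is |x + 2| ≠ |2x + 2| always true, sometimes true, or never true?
Holds at x = 1: LHS = |1 + 2| = |3| = 3, RHS = |2·1 + 2| = |4| = 4; 3 ≠ 4 — holds
Fails at x = 0: LHS = |0 + 2| = |2| = 2, RHS = |2·0 + 2| = |2| = 2; 2 ≠ 2 — FAILS
It is satisfied by some integers in the range but not all.

Answer: Sometimes true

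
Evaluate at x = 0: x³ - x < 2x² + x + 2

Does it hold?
x = 0: LHS = 0³ - 0 = 0, RHS = 2·0² + 0 + 2 = 2; 0 < 2 — holds

The relation is satisfied at x = 0.

Answer: Yes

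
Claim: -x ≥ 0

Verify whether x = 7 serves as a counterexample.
Substitute x = 7 into the relation:
x = 7: -7 ≥ 0 — FAILS

Since the claim fails at x = 7, this value is a counterexample.

Answer: Yes, x = 7 is a counterexample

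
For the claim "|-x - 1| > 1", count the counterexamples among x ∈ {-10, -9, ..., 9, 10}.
Counterexamples in [-10, 10]: {-2, -1, 0}.

Counting them gives 3 values.

Answer: 3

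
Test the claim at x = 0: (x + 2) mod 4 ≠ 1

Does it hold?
x = 0: LHS = (0 + 2) mod 4 = 2 mod 4 = 2; 2 ≠ 1 — holds

The relation is satisfied at x = 0.

Answer: Yes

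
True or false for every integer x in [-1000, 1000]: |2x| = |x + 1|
The claim fails at x = 0:
x = 0: LHS = |2·0| = |0| = 0, RHS = |0 + 1| = |1| = 1; 0 = 1 — FAILS

Because a single integer refutes it, the statement is false.

Answer: False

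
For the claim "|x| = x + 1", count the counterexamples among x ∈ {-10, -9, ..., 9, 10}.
Counterexamples in [-10, 10]: {-10, -9, -8, -7, -6, -5, -4, -3, -2, -1, 0, 1, 2, 3, 4, 5, 6, 7, 8, 9, 10}.

Counting them gives 21 values.

Answer: 21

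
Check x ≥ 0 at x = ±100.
x = 100: 100 ≥ 0 — holds
x = -100: -100 ≥ 0 — FAILS

Answer: Partially: holds for x = 100, fails for x = -100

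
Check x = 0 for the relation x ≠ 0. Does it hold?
x = 0: 0 ≠ 0 — FAILS

The relation fails at x = 0, so x = 0 is a counterexample.

Answer: No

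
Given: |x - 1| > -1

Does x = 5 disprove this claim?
Substitute x = 5 into the relation:
x = 5: LHS = |5 - 1| = |4| = 4; 4 > -1 — holds

The relation holds at x = 5, so it is not a counterexample.

Answer: No, x = 5 is not a counterexample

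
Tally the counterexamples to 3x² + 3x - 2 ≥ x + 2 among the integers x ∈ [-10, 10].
Counterexamples in [-10, 10]: {-1, 0}.

Counting them gives 2 values.

Answer: 2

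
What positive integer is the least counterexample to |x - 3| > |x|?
Testing positive integers:
x = 1: LHS = |1 - 3| = |-2| = 2, RHS = |1| = 1; 2 > 1 — holds
x = 2: LHS = |2 - 3| = |-1| = 1, RHS = |2| = 2; 1 > 2 — FAILS  ← smallest positive counterexample

Answer: x = 2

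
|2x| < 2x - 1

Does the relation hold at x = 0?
x = 0: LHS = |2·0| = |0| = 0, RHS = 2·0 - 1 = -1; 0 < -1 — FAILS

The relation fails at x = 0, so x = 0 is a counterexample.

Answer: No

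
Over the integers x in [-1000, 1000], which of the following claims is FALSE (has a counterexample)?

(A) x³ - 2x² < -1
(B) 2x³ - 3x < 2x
(A) x = 0: LHS = 0³ - 2·0² = 0; 0 < -1 — FAILS
(B) x = 0: LHS = 2·0³ - 3·0 = 0, RHS = 2·0 = 0; 0 < 0 — FAILS

Answer: Both A and B are false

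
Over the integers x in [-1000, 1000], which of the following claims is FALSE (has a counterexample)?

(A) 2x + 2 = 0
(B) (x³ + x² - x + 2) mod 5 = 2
(A) x = 0: LHS = 2·0 + 2 = 2; 2 = 0 — FAILS
(B) x = 1: LHS = (1³ + 1² - 1 + 2) mod 5 = 3 mod 5 = 3; 3 = 2 — FAILS

Answer: Both A and B are false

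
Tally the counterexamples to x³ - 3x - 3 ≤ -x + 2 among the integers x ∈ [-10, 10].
Counterexamples in [-10, 10]: {3, 4, 5, 6, 7, 8, 9, 10}.

Counting them gives 8 values.

Answer: 8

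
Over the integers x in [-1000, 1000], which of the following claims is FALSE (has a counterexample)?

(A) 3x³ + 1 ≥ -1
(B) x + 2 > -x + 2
(A) x = -1: LHS = 3·(-1)³ + 1 = -2; -2 ≥ -1 — FAILS
(B) x = 0: LHS = 0 + 2 = 2, RHS = -0 + 2 = 2; 2 > 2 — FAILS

Answer: Both A and B are false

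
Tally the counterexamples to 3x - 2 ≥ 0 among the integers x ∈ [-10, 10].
Counterexamples in [-10, 10]: {-10, -9, -8, -7, -6, -5, -4, -3, -2, -1, 0}.

Counting them gives 11 values.

Answer: 11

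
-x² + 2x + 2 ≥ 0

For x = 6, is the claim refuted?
Substitute x = 6 into the relation:
x = 6: LHS = -6² + 2·6 + 2 = -22; -22 ≥ 0 — FAILS

Since the claim fails at x = 6, this value is a counterexample.

Answer: Yes, x = 6 is a counterexample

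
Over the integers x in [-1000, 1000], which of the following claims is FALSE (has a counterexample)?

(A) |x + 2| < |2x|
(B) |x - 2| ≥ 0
(A) x = 0: LHS = |0 + 2| = |2| = 2, RHS = |2·0| = |0| = 0; 2 < 0 — FAILS

(B) An absolute value is never negative, so the left side is ≥ 0 for every x, while the right side is 0. Tightest case in [-1000, 1000] is x = 2:
x = 2: LHS = |2 - 2| = |0| = 0; 0 ≥ 0 — holds
Hence LHS − RHS is never negative, i.e. LHS ≥ RHS throughout, so the relation holds for every integer in [-1000, 1000].

Only (A) has a counterexample.

Answer: A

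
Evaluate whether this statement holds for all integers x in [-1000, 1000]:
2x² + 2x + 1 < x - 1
The claim fails at x = 0:
x = 0: LHS = 2·0² + 2·0 + 1 = 1, RHS = 0 - 1 = -1; 1 < -1 — FAILS

Because a single integer refutes it, the statement is false.

Answer: False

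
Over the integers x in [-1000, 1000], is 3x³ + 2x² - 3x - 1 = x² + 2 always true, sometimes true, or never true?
Track d = LHS − RHS over the integers in [-1000, 1000]. Equality would need d = 0, but d changes sign only between consecutive integers, jumping over 0:
x = 1: LHS = 3·1³ + 2·1² - 3·1 - 1 = 1, RHS = 1² + 2 = 3; 1 = 3 — FAILS  (d = -2)
x = 2: LHS = 3·2³ + 2·2² - 3·2 - 1 = 25, RHS = 2² + 2 = 6; 25 = 6 — FAILS  (d = 19)
Away from these crossings d keeps a constant sign, and checking every integer in [-1000, 1000] confirms d ≠ 0 throughout. Hence the two sides are never equal, so the claimed relation (=) fails for every integer in [-1000, 1000].

No integer in the range satisfies it.

Answer: Never true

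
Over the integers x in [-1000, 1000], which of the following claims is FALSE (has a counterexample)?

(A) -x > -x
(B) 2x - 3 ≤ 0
(A) x = 0: LHS = -0 = 0, RHS = -0 = 0; 0 > 0 — FAILS
(B) x = 2: LHS = 2·2 - 3 = 1; 1 ≤ 0 — FAILS

Answer: Both A and B are false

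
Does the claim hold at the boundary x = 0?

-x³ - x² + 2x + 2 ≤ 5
x = 0: LHS = -0³ - 0² + 2·0 + 2 = 2; 2 ≤ 5 — holds

The relation is satisfied at x = 0.

Answer: Yes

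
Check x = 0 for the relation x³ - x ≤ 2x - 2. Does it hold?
x = 0: LHS = 0³ - 0 = 0, RHS = 2·0 - 2 = -2; 0 ≤ -2 — FAILS

The relation fails at x = 0, so x = 0 is a counterexample.

Answer: No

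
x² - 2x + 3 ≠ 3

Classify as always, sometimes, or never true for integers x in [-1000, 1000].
Holds at x = 1: LHS = 1² - 2·1 + 3 = 2; 2 ≠ 3 — holds
Fails at x = 0: LHS = 0² - 2·0 + 3 = 3; 3 ≠ 3 — FAILS
It is satisfied by some integers in the range but not all.

Answer: Sometimes true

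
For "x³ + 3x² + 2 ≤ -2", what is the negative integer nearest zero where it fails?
Testing negative integers from -1 downward:
x = -1: LHS = (-1)³ + 3·(-1)² + 2 = 4; 4 ≤ -2 — FAILS  ← closest negative counterexample to 0

Answer: x = -1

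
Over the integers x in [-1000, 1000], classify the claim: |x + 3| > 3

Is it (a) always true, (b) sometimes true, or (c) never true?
Holds at x = 1: LHS = |1 + 3| = |4| = 4; 4 > 3 — holds
Fails at x = 0: LHS = |0 + 3| = |3| = 3; 3 > 3 — FAILS
It is satisfied by some integers in the range but not all.

Answer: Sometimes true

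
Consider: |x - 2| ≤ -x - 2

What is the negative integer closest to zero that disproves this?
Testing negative integers from -1 downward:
x = -1: LHS = |(-1) - 2| = |-3| = 3, RHS = -(-1) - 2 = -1; 3 ≤ -1 — FAILS  ← closest negative counterexample to 0

Answer: x = -1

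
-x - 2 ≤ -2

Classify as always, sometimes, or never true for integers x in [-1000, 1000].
Holds at x = 0: LHS = -0 - 2 = -2; -2 ≤ -2 — holds
Fails at x = -1: LHS = -(-1) - 2 = -1; -1 ≤ -2 — FAILS
It is satisfied by some integers in the range but not all.

Answer: Sometimes true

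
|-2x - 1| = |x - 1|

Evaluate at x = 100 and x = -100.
x = 100: LHS = |-2·100 - 1| = |-201| = 201, RHS = |100 - 1| = |99| = 99; 201 = 99 — FAILS
x = -100: LHS = |-2·(-100) - 1| = |199| = 199, RHS = |(-100) - 1| = |-101| = 101; 199 = 101 — FAILS

Answer: No, fails for both x = 100 and x = -100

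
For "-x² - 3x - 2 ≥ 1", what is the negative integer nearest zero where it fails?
Testing negative integers from -1 downward:
x = -1: LHS = -(-1)² - 3·(-1) - 2 = 0; 0 ≥ 1 — FAILS  ← closest negative counterexample to 0

Answer: x = -1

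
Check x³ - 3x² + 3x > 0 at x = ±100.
x = 100: LHS = 100³ - 3·100² + 3·100 = 970300; 970300 > 0 — holds
x = -100: LHS = (-100)³ - 3·(-100)² + 3·(-100) = -1030300; -1030300 > 0 — FAILS

Answer: Partially: holds for x = 100, fails for x = -100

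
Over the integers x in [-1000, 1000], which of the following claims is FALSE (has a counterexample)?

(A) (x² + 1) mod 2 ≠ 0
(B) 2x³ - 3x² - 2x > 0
(A) x = 1: LHS = (1² + 1) mod 2 = 2 mod 2 = 0; 0 ≠ 0 — FAILS
(B) x = 0: LHS = 2·0³ - 3·0² - 2·0 = 0; 0 > 0 — FAILS

Answer: Both A and B are false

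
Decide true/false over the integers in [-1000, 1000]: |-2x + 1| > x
The claim fails at x = 1:
x = 1: LHS = |-2·1 + 1| = |-1| = 1; 1 > 1 — FAILS

Because a single integer refutes it, the statement is false.

Answer: False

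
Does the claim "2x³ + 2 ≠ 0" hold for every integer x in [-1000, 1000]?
The claim fails at x = -1:
x = -1: LHS = 2·(-1)³ + 2 = 0; 0 ≠ 0 — FAILS

Because a single integer refutes it, the statement is false.

Answer: False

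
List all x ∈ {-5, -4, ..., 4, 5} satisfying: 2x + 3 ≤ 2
Holds for: {-5, -4, -3, -2, -1}
Fails for: {0, 1, 2, 3, 4, 5}

Answer: {-5, -4, -3, -2, -1}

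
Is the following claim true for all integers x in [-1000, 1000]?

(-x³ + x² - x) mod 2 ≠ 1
The claim fails at x = 1:
x = 1: LHS = (-1³ + 1² - 1) mod 2 = (-1) mod 2 = 1; 1 ≠ 1 — FAILS

Because a single integer refutes it, the statement is false.

Answer: False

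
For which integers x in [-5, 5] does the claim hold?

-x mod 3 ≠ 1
Holds for: {-5, -3, -2, 0, 1, 3, 4}
Fails for: {-4, -1, 2, 5}

Answer: {-5, -3, -2, 0, 1, 3, 4}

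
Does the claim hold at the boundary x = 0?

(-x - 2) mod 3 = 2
x = 0: LHS = (-0 - 2) mod 3 = (-2) mod 3 = 1; 1 = 2 — FAILS

The relation fails at x = 0, so x = 0 is a counterexample.

Answer: No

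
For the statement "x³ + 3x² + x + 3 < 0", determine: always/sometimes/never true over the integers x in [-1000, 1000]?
Holds at x = -4: LHS = (-4)³ + 3·(-4)² + (-4) + 3 = -17; -17 < 0 — holds
Fails at x = 0: LHS = 0³ + 3·0² + 0 + 3 = 3; 3 < 0 — FAILS
It is satisfied by some integers in the range but not all.

Answer: Sometimes true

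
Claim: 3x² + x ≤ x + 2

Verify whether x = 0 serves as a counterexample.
Substitute x = 0 into the relation:
x = 0: LHS = 3·0² + 0 = 0, RHS = 0 + 2 = 2; 0 ≤ 2 — holds

The claim holds here, so x = 0 is not a counterexample. (A counterexample exists elsewhere, e.g. x = 1.)

Answer: No, x = 0 is not a counterexample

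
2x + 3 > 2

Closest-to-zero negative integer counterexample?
Testing negative integers from -1 downward:
x = -1: LHS = 2·(-1) + 3 = 1; 1 > 2 — FAILS  ← closest negative counterexample to 0

Answer: x = -1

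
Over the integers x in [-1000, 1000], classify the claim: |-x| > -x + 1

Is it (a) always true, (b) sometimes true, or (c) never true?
Holds at x = 1: LHS = |-1| = 1, RHS = -1 + 1 = 0; 1 > 0 — holds
Fails at x = 0: LHS = |-0| = |0| = 0, RHS = -0 + 1 = 1; 0 > 1 — FAILS
It is satisfied by some integers in the range but not all.

Answer: Sometimes true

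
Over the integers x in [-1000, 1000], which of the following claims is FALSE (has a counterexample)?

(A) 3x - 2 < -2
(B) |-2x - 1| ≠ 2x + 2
(A) x = 0: LHS = 3·0 - 2 = -2; -2 < -2 — FAILS

(B) Track d = LHS − RHS over the integers in [-1000, 1000]. Equality would need d = 0, but d changes sign only between consecutive integers, jumping over 0:
x = -1: LHS = |-2·(-1) - 1| = |1| = 1, RHS = 2·(-1) + 2 = 0; 1 ≠ 0 — holds  (d = 1)
x = 0: LHS = |-2·0 - 1| = |-1| = 1, RHS = 2·0 + 2 = 2; 1 ≠ 2 — holds  (d = -1)
Away from these crossings d keeps a constant sign, and checking every integer in [-1000, 1000] confirms d ≠ 0 throughout. Hence the two sides are never equal, so the relation holds for every integer in [-1000, 1000].

Only (A) has a counterexample.

Answer: A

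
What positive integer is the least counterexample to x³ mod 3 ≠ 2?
Testing positive integers:
x = 1: LHS = (1³) mod 3 = 1 mod 3 = 1; 1 ≠ 2 — holds
x = 2: LHS = (2³) mod 3 = 8 mod 3 = 2; 2 ≠ 2 — FAILS  ← smallest positive counterexample

Answer: x = 2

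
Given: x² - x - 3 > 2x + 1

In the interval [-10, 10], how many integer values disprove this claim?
Counterexamples in [-10, 10]: {-1, 0, 1, 2, 3, 4}.

Counting them gives 6 values.

Answer: 6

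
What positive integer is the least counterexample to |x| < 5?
Testing positive integers:
x = 1: LHS = |1| = 1; 1 < 5 — holds
x = 2: LHS = |2| = 2; 2 < 5 — holds
x = 3: LHS = |3| = 3; 3 < 5 — holds
x = 4: LHS = |4| = 4; 4 < 5 — holds
x = 5: LHS = |5| = 5; 5 < 5 — FAILS  ← smallest positive counterexample

Answer: x = 5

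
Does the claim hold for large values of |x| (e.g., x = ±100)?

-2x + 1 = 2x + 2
x = 100: LHS = -2·100 + 1 = -199, RHS = 2·100 + 2 = 202; -199 = 202 — FAILS
x = -100: LHS = -2·(-100) + 1 = 201, RHS = 2·(-100) + 2 = -198; 201 = -198 — FAILS

Answer: No, fails for both x = 100 and x = -100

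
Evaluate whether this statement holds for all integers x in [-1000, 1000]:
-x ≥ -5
The claim fails at x = 6:
x = 6: -6 ≥ -5 — FAILS

Because a single integer refutes it, the statement is false.

Answer: False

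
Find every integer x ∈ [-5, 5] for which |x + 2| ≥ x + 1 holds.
Over all integers in [-5, 5], LHS − RHS is smallest at x = 0, where it equals 1:
x = 0: LHS = |0 + 2| = |2| = 2, RHS = 0 + 1 = 1; 2 ≥ 1 — holds
At the ends of the range:
x = -5: LHS = |(-5) + 2| = |-3| = 3, RHS = (-5) + 1 = -4; 3 ≥ -4 — holds
x = 5: LHS = |5 + 2| = |7| = 7, RHS = 5 + 1 = 6; 7 ≥ 6 — holds
Hence LHS − RHS is never negative, i.e. LHS ≥ RHS throughout, so the relation holds for every integer in [-5, 5].

Answer: All integers in [-5, 5]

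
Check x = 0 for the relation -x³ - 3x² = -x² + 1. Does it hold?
x = 0: LHS = -0³ - 3·0² = 0, RHS = -0² + 1 = 1; 0 = 1 — FAILS

The relation fails at x = 0, so x = 0 is a counterexample.

Answer: No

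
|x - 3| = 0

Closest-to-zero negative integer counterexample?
Testing negative integers from -1 downward:
x = -1: LHS = |(-1) - 3| = |-4| = 4; 4 = 0 — FAILS  ← closest negative counterexample to 0

Answer: x = -1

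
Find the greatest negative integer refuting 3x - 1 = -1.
Testing negative integers from -1 downward:
x = -1: LHS = 3·(-1) - 1 = -4; -4 = -1 — FAILS  ← closest negative counterexample to 0

Answer: x = -1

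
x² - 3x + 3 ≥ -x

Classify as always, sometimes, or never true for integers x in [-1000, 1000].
Over all integers in [-1000, 1000], LHS − RHS is smallest at x = 1, where it equals 2:
x = 1: LHS = 1² - 3·1 + 3 = 1; 1 ≥ -1 — holds
At the ends of the range:
x = -1000: LHS = (-1000)² - 3·(-1000) + 3 = 1003003, RHS = -(-1000) = 1000; 1003003 ≥ 1000 — holds
x = 1000: LHS = 1000² - 3·1000 + 3 = 997003; 997003 ≥ -1000 — holds
Hence LHS − RHS is never negative, i.e. LHS ≥ RHS throughout, so the relation holds for every integer in [-1000, 1000].

No counterexample exists.

Answer: Always true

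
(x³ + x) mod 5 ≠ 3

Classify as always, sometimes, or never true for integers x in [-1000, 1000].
Holds at x = 0: LHS = (0³ + 0) mod 5 = 0 mod 5 = 0; 0 ≠ 3 — holds
Fails at x = -1: LHS = ((-1)³ + (-1)) mod 5 = (-2) mod 5 = 3; 3 ≠ 3 — FAILS
It is satisfied by some integers in the range but not all.

Answer: Sometimes true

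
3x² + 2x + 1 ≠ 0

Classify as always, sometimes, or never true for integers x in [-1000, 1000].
Over all integers in [-1000, 1000], LHS − RHS is always positive; it is smallest at x = 0, where it equals 1:
x = 0: LHS = 3·0² + 2·0 + 1 = 1; 1 ≠ 0 — holds
At the ends of the range:
x = -1000: LHS = 3·(-1000)² + 2·(-1000) + 1 = 2998001; 2998001 ≠ 0 — holds
x = 1000: LHS = 3·1000² + 2·1000 + 1 = 3002001; 3002001 ≠ 0 — holds
Hence LHS − RHS is never 0, i.e. the two sides are never equal, so the relation holds for every integer in [-1000, 1000].

No counterexample exists.

Answer: Always true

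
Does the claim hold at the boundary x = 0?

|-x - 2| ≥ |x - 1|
x = 0: LHS = |-0 - 2| = |-2| = 2, RHS = |0 - 1| = |-1| = 1; 2 ≥ 1 — holds

The relation is satisfied at x = 0.

Answer: Yes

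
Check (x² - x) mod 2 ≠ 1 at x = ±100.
x = 100: LHS = (100² - 100) mod 2 = 9900 mod 2 = 0; 0 ≠ 1 — holds
x = -100: LHS = ((-100)² - (-100)) mod 2 = 10100 mod 2 = 0; 0 ≠ 1 — holds

Answer: Yes, holds for both x = 100 and x = -100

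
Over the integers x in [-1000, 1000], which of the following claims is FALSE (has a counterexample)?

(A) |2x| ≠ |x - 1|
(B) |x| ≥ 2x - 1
(A) x = -1: LHS = |2·(-1)| = |-2| = 2, RHS = |(-1) - 1| = |-2| = 2; 2 ≠ 2 — FAILS
(B) x = 2: LHS = |2| = 2, RHS = 2·2 - 1 = 3; 2 ≥ 3 — FAILS

Answer: Both A and B are false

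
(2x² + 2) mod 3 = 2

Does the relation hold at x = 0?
x = 0: LHS = (2·0² + 2) mod 3 = 2 mod 3 = 2; 2 = 2 — holds

The relation is satisfied at x = 0.

Answer: Yes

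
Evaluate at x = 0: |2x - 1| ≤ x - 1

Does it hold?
x = 0: LHS = |2·0 - 1| = |-1| = 1, RHS = 0 - 1 = -1; 1 ≤ -1 — FAILS

The relation fails at x = 0, so x = 0 is a counterexample.

Answer: No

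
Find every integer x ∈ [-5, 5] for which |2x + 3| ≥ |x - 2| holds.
Holds for: {-5, 0, 1, 2, 3, 4, 5}
Fails for: {-4, -3, -2, -1}

Answer: {-5, 0, 1, 2, 3, 4, 5}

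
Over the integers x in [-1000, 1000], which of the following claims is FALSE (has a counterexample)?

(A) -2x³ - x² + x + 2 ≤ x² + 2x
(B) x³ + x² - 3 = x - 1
(A) x = 0: LHS = -2·0³ - 0² + 0 + 2 = 2, RHS = 0² + 2·0 = 0; 2 ≤ 0 — FAILS
(B) x = 0: LHS = 0³ + 0² - 3 = -3, RHS = 0 - 1 = -1; -3 = -1 — FAILS

Answer: Both A and B are false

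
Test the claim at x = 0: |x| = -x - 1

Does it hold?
x = 0: LHS = |0| = 0, RHS = -0 - 1 = -1; 0 = -1 — FAILS

The relation fails at x = 0, so x = 0 is a counterexample.

Answer: No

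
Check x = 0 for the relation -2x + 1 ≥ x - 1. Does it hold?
x = 0: LHS = -2·0 + 1 = 1, RHS = 0 - 1 = -1; 1 ≥ -1 — holds

The relation is satisfied at x = 0.

Answer: Yes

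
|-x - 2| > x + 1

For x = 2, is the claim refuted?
Substitute x = 2 into the relation:
x = 2: LHS = |-2 - 2| = |-4| = 4, RHS = 2 + 1 = 3; 4 > 3 — holds

The relation holds at x = 2, so it is not a counterexample.

Answer: No, x = 2 is not a counterexample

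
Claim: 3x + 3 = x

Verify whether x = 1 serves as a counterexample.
Substitute x = 1 into the relation:
x = 1: LHS = 3·1 + 3 = 6; 6 = 1 — FAILS

Since the claim fails at x = 1, this value is a counterexample.

Answer: Yes, x = 1 is a counterexample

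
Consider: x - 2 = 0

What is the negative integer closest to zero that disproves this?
Testing negative integers from -1 downward:
x = -1: LHS = (-1) - 2 = -3; -3 = 0 — FAILS  ← closest negative counterexample to 0

Answer: x = -1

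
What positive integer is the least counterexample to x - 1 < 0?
Testing positive integers:
x = 1: LHS = 1 - 1 = 0; 0 < 0 — FAILS  ← smallest positive counterexample

Answer: x = 1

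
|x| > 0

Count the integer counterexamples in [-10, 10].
Counterexamples in [-10, 10]: {0}.

Counting them gives 1 values.

Answer: 1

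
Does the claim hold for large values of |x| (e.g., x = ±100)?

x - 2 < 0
x = 100: LHS = 100 - 2 = 98; 98 < 0 — FAILS
x = -100: LHS = (-100) - 2 = -102; -102 < 0 — holds

Answer: Partially: fails for x = 100, holds for x = -100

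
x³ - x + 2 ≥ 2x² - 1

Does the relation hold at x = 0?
x = 0: LHS = 0³ - 0 + 2 = 2, RHS = 2·0² - 1 = -1; 2 ≥ -1 — holds

The relation is satisfied at x = 0.

Answer: Yes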